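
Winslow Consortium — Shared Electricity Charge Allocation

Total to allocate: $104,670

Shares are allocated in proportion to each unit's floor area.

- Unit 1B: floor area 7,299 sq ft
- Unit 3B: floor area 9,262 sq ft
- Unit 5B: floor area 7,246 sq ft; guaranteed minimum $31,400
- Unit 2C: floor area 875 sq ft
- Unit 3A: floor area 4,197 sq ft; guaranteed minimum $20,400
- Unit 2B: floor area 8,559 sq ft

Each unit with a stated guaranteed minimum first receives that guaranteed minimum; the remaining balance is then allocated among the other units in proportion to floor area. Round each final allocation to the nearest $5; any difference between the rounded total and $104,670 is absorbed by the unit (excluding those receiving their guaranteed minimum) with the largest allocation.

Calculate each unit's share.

Fund the minimums — Unit 5B $31,400; Unit 3A $20,400. Remaining pool $52,870.
Remaining pool split over remaining floor area 25,995: Unit 1B 14,845.09 → $14,845; Unit 3B 18,837.54 → $18,840; Unit 2C 1,779.62 → $1,780; Unit 2B 17,407.74 → $17,410.
Rounding difference −$5 applied to Unit 3B → $18,835.

Unit 1B: $14,845 | Unit 3B: $18,835 | Unit 5B: $31,400 | Unit 2C: $1,780 | Unit 3A: $20,400 | Unit 2B: $17,410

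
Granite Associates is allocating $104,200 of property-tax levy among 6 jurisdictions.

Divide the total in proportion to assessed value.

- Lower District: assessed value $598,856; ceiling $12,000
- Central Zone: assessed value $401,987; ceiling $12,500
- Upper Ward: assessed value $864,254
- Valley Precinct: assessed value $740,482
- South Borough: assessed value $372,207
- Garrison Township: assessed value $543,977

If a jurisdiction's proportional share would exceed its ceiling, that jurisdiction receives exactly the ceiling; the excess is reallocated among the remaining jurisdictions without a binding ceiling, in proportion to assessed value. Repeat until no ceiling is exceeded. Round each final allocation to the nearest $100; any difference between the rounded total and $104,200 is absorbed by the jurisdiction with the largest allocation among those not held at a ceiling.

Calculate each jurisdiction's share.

Lower District: $12,000 · Central Zone: $12,500 · Upper Ward: $27,300 · Valley Precinct: $23,400 · South Borough: $11,800 · Garrison Township: $17,200

Combined assessed value = 3,521,763.
Unconstrained shares: Lower District 17,718.62; Central Zone 11,893.77; Upper Ward 25,571.08; Valley Precinct 21,908.98; South Borough 11,012.66; Garrison Township 16,094.89.
Capped: Lower District ($12,000); remaining pool $92,200 reallocated over remaining assessed value 2,922,907.
Capped: Central Zone ($12,500); remaining pool $79,700 reallocated over remaining assessed value 2,520,920.
Remaining shares: Upper Ward 27,323.77 → $27,300; Valley Precinct 23,410.67 → $23,400; South Borough 11,767.49 → $11,800; Garrison Township 17,198.07 → $17,200.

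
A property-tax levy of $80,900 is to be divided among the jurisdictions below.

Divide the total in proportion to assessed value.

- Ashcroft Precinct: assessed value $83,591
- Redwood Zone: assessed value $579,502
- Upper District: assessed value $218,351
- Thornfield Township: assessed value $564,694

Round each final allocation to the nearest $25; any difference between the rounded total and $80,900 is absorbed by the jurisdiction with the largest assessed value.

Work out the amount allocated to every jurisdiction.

Sum of assessed value: 1,446,138.
Unrounded shares: Ashcroft Precinct 83,591/1,446,138 × $80,900 = 4,676.26; Redwood Zone 579,502/1,446,138 × $80,900 = 32,418.56; Upper District 218,351/1,446,138 × $80,900 = 12,215.01; Thornfield Township 564,694/1,446,138 × $80,900 = 31,590.17.
At nearest $25: Ashcroft Precinct $4,675; Redwood Zone $32,425; Upper District $12,225; Thornfield Township $31,600. Sum = $80,925.
Difference $80,900 − $80,925 = −$25 applied to largest assessed value (Redwood Zone): Redwood Zone becomes $32,400.

Ashcroft Precinct: $4,675 · Redwood Zone: $32,400 · Upper District: $12,225 · Thornfield Township: $31,600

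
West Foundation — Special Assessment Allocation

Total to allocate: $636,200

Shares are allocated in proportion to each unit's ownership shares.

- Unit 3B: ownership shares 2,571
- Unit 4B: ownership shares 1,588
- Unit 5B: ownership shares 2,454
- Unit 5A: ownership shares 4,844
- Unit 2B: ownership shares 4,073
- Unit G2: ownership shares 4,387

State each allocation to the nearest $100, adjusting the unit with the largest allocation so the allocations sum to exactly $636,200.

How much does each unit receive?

Ownership shares total: 19,917.
Pro-rata amounts: Unit 3B 2,571/19,917 × $636,200 = 82,124.33; Unit 4B 1,588/19,917 × $636,200 = 50,724.79; Unit 5B 2,454/19,917 × $636,200 = 78,387.05; Unit 5A 4,844/19,917 × $636,200 = 154,729.77; Unit 2B 4,073/19,917 × $636,200 = 130,102.05; Unit G2 4,387/19,917 × $636,200 = 140,132.02.
At nearest $100: Unit 3B $82,100; Unit 4B $50,700; Unit 5B $78,400; Unit 5A $154,700; Unit 2B $130,100; Unit G2 $140,100. Sum = $636,100.
Difference $636,200 − $636,100 = +$100 applied to largest allocation (Unit 5A): Unit 5A becomes $154,800.

Unit 3B: $82,100 | Unit 4B: $50,700 | Unit 5B: $78,400 | Unit 5A: $154,800 | Unit 2B: $130,100 | Unit G2: $140,100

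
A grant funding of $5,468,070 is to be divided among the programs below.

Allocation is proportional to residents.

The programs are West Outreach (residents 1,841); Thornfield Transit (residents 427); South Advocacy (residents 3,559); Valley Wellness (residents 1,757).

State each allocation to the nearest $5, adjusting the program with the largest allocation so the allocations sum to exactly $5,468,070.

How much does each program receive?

West Outreach: $1,327,360 | Thornfield Transit: $307,865 | South Advocacy: $2,566,045 | Valley Wellness: $1,266,800

Sum of residents: 7,584.
Proportional shares: West Outreach 1,841/7,584 × $5,468,070 = 1,327,362.46; Thornfield Transit 427/7,584 × $5,468,070 = 307,867.34; South Advocacy 3,559/7,584 × $5,468,070 = 2,566,041.82; Valley Wellness 1,757/7,584 × $5,468,070 = 1,266,798.39.
After rounding ($5): West Outreach $1,327,360; Thornfield Transit $307,865; South Advocacy $2,566,040; Valley Wellness $1,266,800. Sum = $5,468,065.
Difference $5,468,070 − $5,468,065 = +$5 applied to largest allocation (South Advocacy): South Advocacy becomes $2,566,045.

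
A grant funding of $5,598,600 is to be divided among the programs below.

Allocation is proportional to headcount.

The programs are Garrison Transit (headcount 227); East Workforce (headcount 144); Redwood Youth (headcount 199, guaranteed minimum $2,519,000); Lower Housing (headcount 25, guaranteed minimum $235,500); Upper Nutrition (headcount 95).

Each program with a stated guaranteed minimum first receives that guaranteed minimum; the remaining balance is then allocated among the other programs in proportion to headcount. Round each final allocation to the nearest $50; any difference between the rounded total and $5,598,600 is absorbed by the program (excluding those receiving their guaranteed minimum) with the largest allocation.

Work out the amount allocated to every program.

Fund the minimums — Redwood Youth $2,519,000; Lower Housing $235,500. Balance $2,844,100.
Balance split over remaining headcount 466: Garrison Transit 1,385,430.69 → $1,385,450; East Workforce 878,863.52 → $878,850; Upper Nutrition 579,805.79 → $579,800.

Garrison Transit: $1,385,450; East Workforce: $878,850; Redwood Youth: $2,519,000; Lower Housing: $235,500; Upper Nutrition: $579,800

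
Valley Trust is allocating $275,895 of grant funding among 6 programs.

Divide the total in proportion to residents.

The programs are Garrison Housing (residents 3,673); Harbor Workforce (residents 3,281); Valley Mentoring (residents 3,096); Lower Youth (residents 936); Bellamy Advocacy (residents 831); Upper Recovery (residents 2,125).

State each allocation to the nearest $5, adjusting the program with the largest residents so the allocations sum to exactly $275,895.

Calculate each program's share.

Garrison Housing: $72,690; Harbor Workforce: $64,925; Valley Mentoring: $61,265; Lower Youth: $18,520; Bellamy Advocacy: $16,445; Upper Recovery: $42,050

Total residents = 13,942.
Raw shares: Garrison Housing 3,673/13,942 × $275,895 = 72,684.14; Harbor Workforce 3,281/13,942 × $275,895 = 64,926.95; Valley Mentoring 3,096/13,942 × $275,895 = 61,266.02; Lower Youth 936/13,942 × $275,895 = 18,522.29; Bellamy Advocacy 831/13,942 × $275,895 = 16,444.47; Upper Recovery 2,125/13,942 × $275,895 = 42,051.13.
After rounding ($5): Garrison Housing $72,685; Harbor Workforce $64,925; Valley Mentoring $61,265; Lower Youth $18,520; Bellamy Advocacy $16,445; Upper Recovery $42,050. Sum = $275,890.
Difference $275,895 − $275,890 = +$5 applied to largest residents (Garrison Housing): Garrison Housing becomes $72,690.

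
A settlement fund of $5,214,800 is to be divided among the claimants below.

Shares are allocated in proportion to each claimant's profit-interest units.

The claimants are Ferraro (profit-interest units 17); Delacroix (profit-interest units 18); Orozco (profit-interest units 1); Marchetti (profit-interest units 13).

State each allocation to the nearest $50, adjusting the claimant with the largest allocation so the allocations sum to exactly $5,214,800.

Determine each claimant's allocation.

Combined profit-interest units = 49.
Pro-rata amounts: Ferraro 17/49 × $5,214,800 = 1,809,216.33; Delacroix 18/49 × $5,214,800 = 1,915,640.82; Orozco 1/49 × $5,214,800 = 106,424.49; Marchetti 13/49 × $5,214,800 = 1,383,518.37.
After rounding ($50): Ferraro $1,809,200; Delacroix $1,915,650; Orozco $106,400; Marchetti $1,383,500. Sum = $5,214,750.
Difference $5,214,800 − $5,214,750 = +$50 applied to largest allocation (Delacroix): Delacroix becomes $1,915,700.

Ferraro: $1,809,200; Delacroix: $1,915,700; Orozco: $106,400; Marchetti: $1,383,500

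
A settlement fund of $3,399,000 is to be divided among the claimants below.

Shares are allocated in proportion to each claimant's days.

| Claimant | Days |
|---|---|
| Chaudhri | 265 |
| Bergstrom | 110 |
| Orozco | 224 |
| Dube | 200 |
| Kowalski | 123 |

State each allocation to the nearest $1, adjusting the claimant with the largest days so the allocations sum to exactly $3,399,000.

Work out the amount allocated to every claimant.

Total days = 265 + 110 + 224 + 200 + 123 = 922.
Raw shares: Chaudhri 976,936.01; Bergstrom 405,520.61; Orozco 825,787.42; Dube 737,310.20; Kowalski 453,445.77.
At nearest $1: Chaudhri $976,936; Bergstrom $405,521; Orozco $825,787; Dube $737,310; Kowalski $453,446. Sum = $3,399,000.
Rounded total matches; no reconciliation needed.

Chaudhri: $976,936 | Bergstrom: $405,521 | Orozco: $825,787 | Dube: $737,310 | Kowalski: $453,446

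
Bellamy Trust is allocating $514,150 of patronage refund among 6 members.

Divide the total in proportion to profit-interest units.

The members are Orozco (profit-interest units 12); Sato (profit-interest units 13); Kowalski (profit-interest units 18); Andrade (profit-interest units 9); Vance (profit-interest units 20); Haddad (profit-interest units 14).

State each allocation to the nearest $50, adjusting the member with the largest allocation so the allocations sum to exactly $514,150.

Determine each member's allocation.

Total profit-interest units = 86.
Proportional shares: Orozco 12/86 × $514,150 = 71,741.86; Sato 13/86 × $514,150 = 77,720.35; Kowalski 18/86 × $514,150 = 107,612.79; Andrade 9/86 × $514,150 = 53,806.40; Vance 20/86 × $514,150 = 119,569.77; Haddad 14/86 × $514,150 = 83,698.84.
At nearest $50: Orozco $71,750; Sato $77,700; Kowalski $107,600; Andrade $53,800; Vance $119,550; Haddad $83,700. Sum = $514,100.
Difference $514,150 − $514,100 = +$50 applied to largest allocation (Vance): Vance becomes $119,600.

Orozco: $71,750 · Sato: $77,700 · Kowalski: $107,600 · Andrade: $53,800 · Vance: $119,600 · Haddad: $83,700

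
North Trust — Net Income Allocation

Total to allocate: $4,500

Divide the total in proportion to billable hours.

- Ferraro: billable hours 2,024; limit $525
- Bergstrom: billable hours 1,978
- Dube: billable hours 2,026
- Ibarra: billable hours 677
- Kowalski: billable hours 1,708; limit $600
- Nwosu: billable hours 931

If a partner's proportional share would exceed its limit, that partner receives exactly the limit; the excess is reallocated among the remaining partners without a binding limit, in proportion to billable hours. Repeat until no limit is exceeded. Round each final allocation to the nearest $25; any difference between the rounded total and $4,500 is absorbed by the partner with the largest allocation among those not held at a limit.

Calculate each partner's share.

Ferraro: $525 · Bergstrom: $1,200 · Dube: $1,225 · Ibarra: $400 · Kowalski: $600 · Nwosu: $550

Total billable hours = 9,344.
Proportional shares (ignoring caps): Ferraro 974.74; Bergstrom 952.59; Dube 975.71; Ibarra 326.04; Kowalski 822.56; Nwosu 448.36.
Held at cap: Ferraro ($525), Kowalski ($600); residual $3,375 reallocated over remaining billable hours 5,612.
Remaining shares: Bergstrom 1,189.55 → $1,200; Dube 1,218.42 → $1,225; Ibarra 407.14 → $400; Nwosu 559.89 → $550.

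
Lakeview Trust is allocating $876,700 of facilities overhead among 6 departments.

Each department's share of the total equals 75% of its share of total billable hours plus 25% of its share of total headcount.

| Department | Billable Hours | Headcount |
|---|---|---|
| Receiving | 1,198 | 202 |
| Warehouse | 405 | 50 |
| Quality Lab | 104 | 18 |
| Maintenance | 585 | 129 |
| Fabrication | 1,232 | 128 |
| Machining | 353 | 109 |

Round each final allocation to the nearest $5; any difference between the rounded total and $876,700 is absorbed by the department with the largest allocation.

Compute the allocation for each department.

Billable hours total 3,877; headcount total 636.
Blended shares (75% billable hours + 25% headcount): Receiving 0.3112; Warehouse 0.0980; Quality Lab 0.0272; Maintenance 0.1639; Fabrication 0.2886; Machining 0.1111.
Pro-rata amounts: Receiving 272,788.60; Warehouse 85,917.26; Quality Lab 23,841.09; Maintenance 143,669.16; Fabrication 253,053.38; Machining 97,430.52.
After rounding ($5): Receiving $272,790; Warehouse $85,915; Quality Lab $23,840; Maintenance $143,670; Fabrication $253,055; Machining $97,430. Sum = $876,700.
Sum already equals the total — no adjustment.

Receiving: $272,790 · Warehouse: $85,915 · Quality Lab: $23,840 · Maintenance: $143,670 · Fabrication: $253,055 · Machining: $97,430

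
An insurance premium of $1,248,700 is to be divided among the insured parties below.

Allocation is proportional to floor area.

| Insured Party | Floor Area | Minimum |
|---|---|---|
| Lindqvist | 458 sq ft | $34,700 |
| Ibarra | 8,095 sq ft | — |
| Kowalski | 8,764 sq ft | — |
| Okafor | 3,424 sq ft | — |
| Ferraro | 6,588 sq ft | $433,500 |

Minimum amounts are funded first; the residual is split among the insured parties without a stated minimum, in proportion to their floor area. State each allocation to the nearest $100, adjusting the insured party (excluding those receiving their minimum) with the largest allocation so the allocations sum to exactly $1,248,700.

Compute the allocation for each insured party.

Minimums first: Lindqvist $34,700; Ferraro $433,500. Remaining pool $780,500.
Remaining pool split over remaining floor area 20,283: Ibarra 311,499.65 → $311,500; Kowalski 337,243.11 → $337,200; Okafor 131,757.24 → $131,800.

Lindqvist: $34,700 · Ibarra: $311,500 · Kowalski: $337,200 · Okafor: $131,800 · Ferraro: $433,500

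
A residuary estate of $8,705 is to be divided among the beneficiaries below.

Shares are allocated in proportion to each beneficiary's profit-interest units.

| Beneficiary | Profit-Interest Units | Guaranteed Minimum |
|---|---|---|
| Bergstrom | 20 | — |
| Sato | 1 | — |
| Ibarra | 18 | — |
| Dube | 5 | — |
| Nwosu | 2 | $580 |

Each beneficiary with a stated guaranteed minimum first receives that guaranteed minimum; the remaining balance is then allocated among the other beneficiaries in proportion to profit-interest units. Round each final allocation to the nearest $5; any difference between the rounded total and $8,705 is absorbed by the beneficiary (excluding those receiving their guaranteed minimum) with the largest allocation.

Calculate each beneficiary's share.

Bergstrom: $3,690 | Sato: $185 | Ibarra: $3,325 | Dube: $925 | Nwosu: $580

Guaranteed amounts: Nwosu $580. Residual $8,125.
Residual split over remaining profit-interest units 44: Bergstrom 3,693.18 → $3,695; Sato 184.66 → $185; Ibarra 3,323.86 → $3,325; Dube 923.30 → $925.
Rounding difference −$5 applied to Bergstrom → $3,690.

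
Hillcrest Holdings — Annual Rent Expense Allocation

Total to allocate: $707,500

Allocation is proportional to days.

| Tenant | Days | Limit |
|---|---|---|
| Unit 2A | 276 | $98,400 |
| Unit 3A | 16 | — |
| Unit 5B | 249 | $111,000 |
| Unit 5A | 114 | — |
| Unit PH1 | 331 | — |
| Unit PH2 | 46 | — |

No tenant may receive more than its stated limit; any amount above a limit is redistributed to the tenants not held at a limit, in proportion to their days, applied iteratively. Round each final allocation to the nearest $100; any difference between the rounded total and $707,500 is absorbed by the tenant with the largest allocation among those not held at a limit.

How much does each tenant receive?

Combined days = 1,032.
Proportional shares (ignoring caps): Unit 2A 189,215.12; Unit 3A 10,968.99; Unit 5B 170,704.94; Unit 5A 78,154.07; Unit PH1 226,921.03; Unit PH2 31,535.85.
Capped: Unit 2A ($98,400), Unit 5B ($111,000); remaining pool $498,100 reallocated over remaining days 507.
Remaining shares: Unit 3A 15,719.13 → $15,700; Unit 5A 111,998.82 → $112,000; Unit PH1 325,189.55 → $325,200; Unit PH2 45,192.50 → $45,200.

Unit 2A: $98,400 | Unit 3A: $15,700 | Unit 5B: $111,000 | Unit 5A: $112,000 | Unit PH1: $325,200 | Unit PH2: $45,200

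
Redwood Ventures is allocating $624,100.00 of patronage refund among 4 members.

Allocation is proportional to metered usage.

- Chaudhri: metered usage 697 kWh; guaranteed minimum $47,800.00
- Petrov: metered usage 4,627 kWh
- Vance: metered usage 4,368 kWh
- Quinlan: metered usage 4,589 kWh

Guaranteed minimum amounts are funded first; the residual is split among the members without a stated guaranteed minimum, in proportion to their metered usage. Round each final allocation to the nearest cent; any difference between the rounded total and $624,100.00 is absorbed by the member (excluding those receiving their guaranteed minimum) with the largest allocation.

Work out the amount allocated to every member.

Minimums first: Chaudhri $47,800.00. Residual $576,300.00.
Residual split over remaining metered usage 13,584: Petrov 196,300.0663 → $196,300.07; Vance 185,312.0141 → $185,312.01; Quinlan 194,687.9196 → $194,687.92.

Chaudhri: $47,800.00 · Petrov: $196,300.07 · Vance: $185,312.01 · Quinlan: $194,687.92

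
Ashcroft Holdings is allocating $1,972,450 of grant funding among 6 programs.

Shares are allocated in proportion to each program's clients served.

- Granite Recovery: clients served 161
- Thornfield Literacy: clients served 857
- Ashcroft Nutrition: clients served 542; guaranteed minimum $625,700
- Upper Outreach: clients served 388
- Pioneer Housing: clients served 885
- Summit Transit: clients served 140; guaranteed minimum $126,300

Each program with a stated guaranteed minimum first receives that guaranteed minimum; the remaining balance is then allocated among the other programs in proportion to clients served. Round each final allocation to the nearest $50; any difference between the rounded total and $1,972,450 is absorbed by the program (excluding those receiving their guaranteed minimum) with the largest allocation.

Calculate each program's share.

Minimums first: Ashcroft Nutrition $625,700; Summit Transit $126,300. Remaining pool $1,220,450.
Remaining pool split over remaining clients served 2,291: Granite Recovery 85,767.11 → $85,750; Thornfield Literacy 456,536.73 → $456,550; Upper Outreach 206,693.41 → $206,700; Pioneer Housing 471,452.75 → $471,450.

Granite Recovery: $85,750 | Thornfield Literacy: $456,550 | Ashcroft Nutrition: $625,700 | Upper Outreach: $206,700 | Pioneer Housing: $471,450 | Summit Transit: $126,300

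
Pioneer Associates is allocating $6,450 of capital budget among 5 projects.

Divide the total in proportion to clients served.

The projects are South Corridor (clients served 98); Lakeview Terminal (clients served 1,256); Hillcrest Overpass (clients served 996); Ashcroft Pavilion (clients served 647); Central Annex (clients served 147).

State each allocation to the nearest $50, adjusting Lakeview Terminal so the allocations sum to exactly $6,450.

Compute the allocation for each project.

Total clients served = 3,144.
Unrounded shares: South Corridor 98/3,144 × $6,450 = 201.05; Lakeview Terminal 1,256/3,144 × $6,450 = 2,576.72; Hillcrest Overpass 996/3,144 × $6,450 = 2,043.32; Ashcroft Pavilion 647/3,144 × $6,450 = 1,327.34; Central Annex 147/3,144 × $6,450 = 301.57.
Rounded to nearest $50: South Corridor $200; Lakeview Terminal $2,600; Hillcrest Overpass $2,050; Ashcroft Pavilion $1,350; Central Annex $300. Sum = $6,500.
Difference $6,450 − $6,500 = −$50 applied to Lakeview Terminal: Lakeview Terminal becomes $2,550.

South Corridor: $200; Lakeview Terminal: $2,550; Hillcrest Overpass: $2,050; Ashcroft Pavilion: $1,350; Central Annex: $300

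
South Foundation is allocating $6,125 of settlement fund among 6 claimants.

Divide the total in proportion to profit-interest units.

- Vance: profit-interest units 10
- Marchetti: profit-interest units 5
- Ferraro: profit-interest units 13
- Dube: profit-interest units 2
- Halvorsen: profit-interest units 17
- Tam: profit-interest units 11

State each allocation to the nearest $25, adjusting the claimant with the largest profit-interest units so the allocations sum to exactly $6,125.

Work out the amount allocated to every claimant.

Total profit-interest units = 58.
Pro-rata amounts: Vance 10/58 × $6,125 = 1,056.03; Marchetti 5/58 × $6,125 = 528.02; Ferraro 13/58 × $6,125 = 1,372.84; Dube 2/58 × $6,125 = 211.21; Halvorsen 17/58 × $6,125 = 1,795.26; Tam 11/58 × $6,125 = 1,161.64.
After rounding ($25): Vance $1,050; Marchetti $525; Ferraro $1,375; Dube $200; Halvorsen $1,800; Tam $1,150. Sum = $6,100.
Difference $6,125 − $6,100 = +$25 applied to largest profit-interest units (Halvorsen): Halvorsen becomes $1,825.

Vance: $1,050 · Marchetti: $525 · Ferraro: $1,375 · Dube: $200 · Halvorsen: $1,825 · Tam: $1,150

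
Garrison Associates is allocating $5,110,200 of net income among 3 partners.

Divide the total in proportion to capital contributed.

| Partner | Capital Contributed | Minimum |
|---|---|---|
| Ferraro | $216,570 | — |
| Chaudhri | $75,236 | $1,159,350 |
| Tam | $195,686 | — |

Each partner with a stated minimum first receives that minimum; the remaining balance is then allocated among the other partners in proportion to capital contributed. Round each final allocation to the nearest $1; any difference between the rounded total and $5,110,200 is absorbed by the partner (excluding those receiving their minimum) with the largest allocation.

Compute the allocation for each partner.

Ferraro: $2,075,496 | Chaudhri: $1,159,350 | Tam: $1,875,354

Guaranteed amounts: Chaudhri $1,159,350. Residual $3,950,850.
Residual split over remaining capital contributed 412,256: Ferraro 2,075,495.77 → $2,075,496; Tam 1,875,354.23 → $1,875,354.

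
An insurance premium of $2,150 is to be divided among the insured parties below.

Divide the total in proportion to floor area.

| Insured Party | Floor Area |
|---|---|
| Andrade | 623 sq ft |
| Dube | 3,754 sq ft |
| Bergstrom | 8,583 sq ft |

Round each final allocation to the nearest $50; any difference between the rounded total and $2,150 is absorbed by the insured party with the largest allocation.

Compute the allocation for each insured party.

Andrade: $100; Dube: $600; Bergstrom: $1,450

Total floor area = 12,960.
Proportional shares: Andrade 623/12,960 × $2,150 = 103.35; Dube 3,754/12,960 × $2,150 = 622.77; Bergstrom 8,583/12,960 × $2,150 = 1,423.88.
After rounding ($50): Andrade $100; Dube $600; Bergstrom $1,400. Sum = $2,100.
Difference $2,150 − $2,100 = +$50 applied to largest allocation (Bergstrom): Bergstrom becomes $1,450.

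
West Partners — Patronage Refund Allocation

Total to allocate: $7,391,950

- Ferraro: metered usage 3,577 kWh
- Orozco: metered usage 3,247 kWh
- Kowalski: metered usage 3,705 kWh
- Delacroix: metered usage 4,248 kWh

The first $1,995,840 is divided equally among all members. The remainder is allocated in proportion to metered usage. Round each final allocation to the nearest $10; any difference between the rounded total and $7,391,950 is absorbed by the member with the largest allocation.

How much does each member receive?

First tranche $1,995,840 split equally: $498,960 each.
Remainder $5,396,110 by metered usage (total 14,777): Ferraro 1,306,211.37 → $1,306,210; Orozco 1,185,705.43 → $1,185,710; Kowalski 1,352,953.07 → $1,352,950; Delacroix 1,551,240.12 → $1,551,240.
Totals: Ferraro $498,960 + $1,306,210 = $1,805,170; Orozco $498,960 + $1,185,710 = $1,684,670; Kowalski $498,960 + $1,352,950 = $1,851,910; Delacroix $498,960 + $1,551,240 = $2,050,200.

Ferraro: $1,805,170 | Orozco: $1,684,670 | Kowalski: $1,851,910 | Delacroix: $2,050,200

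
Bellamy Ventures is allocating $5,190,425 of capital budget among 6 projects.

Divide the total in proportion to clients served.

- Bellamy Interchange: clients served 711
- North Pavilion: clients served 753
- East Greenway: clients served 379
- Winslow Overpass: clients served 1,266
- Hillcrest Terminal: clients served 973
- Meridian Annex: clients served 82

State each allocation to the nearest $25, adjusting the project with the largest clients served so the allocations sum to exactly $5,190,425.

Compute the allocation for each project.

Sum of clients served: 4,164.
Unrounded shares: Bellamy Interchange 711/4,164 × $5,190,425 = 886,261.33; North Pavilion 753/4,164 × $5,190,425 = 938,614.32; East Greenway 379/4,164 × $5,190,425 = 472,423.41; Winslow Overpass 1,266/4,164 × $5,190,425 = 1,578,068.70; Hillcrest Terminal 973/4,164 × $5,190,425 = 1,212,844.27; Meridian Annex 82/4,164 × $5,190,425 = 102,212.98.
After rounding ($25): Bellamy Interchange $886,250; North Pavilion $938,625; East Greenway $472,425; Winslow Overpass $1,578,075; Hillcrest Terminal $1,212,850; Meridian Annex $102,225. Sum = $5,190,450.
Difference $5,190,425 − $5,190,450 = −$25 applied to largest clients served (Winslow Overpass): Winslow Overpass becomes $1,578,050.

Bellamy Interchange: $886,250 | North Pavilion: $938,625 | East Greenway: $472,425 | Winslow Overpass: $1,578,050 | Hillcrest Terminal: $1,212,850 | Meridian Annex: $102,225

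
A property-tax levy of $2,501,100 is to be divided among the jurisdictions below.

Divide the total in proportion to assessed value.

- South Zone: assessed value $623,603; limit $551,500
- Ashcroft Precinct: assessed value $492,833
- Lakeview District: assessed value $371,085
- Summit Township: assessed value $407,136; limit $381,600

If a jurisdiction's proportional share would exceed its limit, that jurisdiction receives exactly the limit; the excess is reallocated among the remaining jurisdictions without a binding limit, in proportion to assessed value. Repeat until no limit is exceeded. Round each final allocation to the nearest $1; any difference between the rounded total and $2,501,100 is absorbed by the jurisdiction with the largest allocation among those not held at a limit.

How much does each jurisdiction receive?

Total assessed value = 1,894,657.
Pro-rata shares before constraints: South Zone 823,206.24; Ashcroft Precinct 650,579.30; Lakeview District 489,862.12; Summit Township 537,452.35.
Cap binds for South Zone ($551,500), Summit Township ($381,600); residual $1,568,000 reallocated over remaining assessed value 863,918.
Shares after redistribution: Ashcroft Precinct 894,485.52 → $894,486; Lakeview District 673,514.48 → $673,514.

South Zone: $551,500 · Ashcroft Precinct: $894,486 · Lakeview District: $673,514 · Summit Township: $381,600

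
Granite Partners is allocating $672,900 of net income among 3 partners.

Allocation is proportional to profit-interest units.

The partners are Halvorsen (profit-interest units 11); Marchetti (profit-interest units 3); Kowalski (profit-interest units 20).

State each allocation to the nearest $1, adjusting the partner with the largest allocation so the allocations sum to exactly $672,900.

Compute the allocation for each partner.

Sum of profit-interest units: 34.
Unrounded shares: Halvorsen 11/34 × $672,900 = 217,702.94; Marchetti 3/34 × $672,900 = 59,373.53; Kowalski 20/34 × $672,900 = 395,823.53.
After rounding ($1): Halvorsen $217,703; Marchetti $59,374; Kowalski $395,824. Sum = $672,901.
Difference $672,900 − $672,901 = −$1 applied to largest allocation (Kowalski): Kowalski becomes $395,823.

Halvorsen: $217,703; Marchetti: $59,374; Kowalski: $395,823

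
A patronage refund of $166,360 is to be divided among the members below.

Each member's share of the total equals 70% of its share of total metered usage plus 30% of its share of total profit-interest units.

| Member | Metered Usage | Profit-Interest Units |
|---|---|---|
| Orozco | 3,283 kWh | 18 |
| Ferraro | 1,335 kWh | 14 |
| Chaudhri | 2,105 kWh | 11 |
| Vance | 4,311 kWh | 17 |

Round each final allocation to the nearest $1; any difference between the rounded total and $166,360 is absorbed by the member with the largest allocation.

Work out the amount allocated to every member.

Metered usage total 11,034; profit-interest units total 60.
Combined weights (70% metered usage + 30% profit-interest units): Orozco 0.2983; Ferraro 0.1547; Chaudhri 0.1885; Vance 0.3585.
Unrounded shares: Orozco 49,620.93; Ferraro 25,734.69; Chaudhri 31,365.81; Vance 59,638.57.
After rounding ($1): Orozco $49,621; Ferraro $25,735; Chaudhri $31,366; Vance $59,639. Sum = $166,361.
Difference $166,360 − $166,361 = −$1 applied to largest allocation (Vance): Vance becomes $59,638.

Orozco: $49,621 · Ferraro: $25,735 · Chaudhri: $31,366 · Vance: $59,638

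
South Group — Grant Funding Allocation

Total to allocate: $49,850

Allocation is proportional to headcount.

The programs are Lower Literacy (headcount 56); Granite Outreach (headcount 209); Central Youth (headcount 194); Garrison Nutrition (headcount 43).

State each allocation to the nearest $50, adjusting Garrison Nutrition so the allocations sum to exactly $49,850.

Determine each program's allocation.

Total headcount = 502.
Proportional shares: Lower Literacy 56/502 × $49,850 = 5,560.96; Granite Outreach 209/502 × $49,850 = 20,754.28; Central Youth 194/502 × $49,850 = 19,264.74; Garrison Nutrition 43/502 × $49,850 = 4,270.02.
After rounding ($50): Lower Literacy $5,550; Granite Outreach $20,750; Central Youth $19,250; Garrison Nutrition $4,250. Sum = $49,800.
Difference $49,850 − $49,800 = +$50 applied to Garrison Nutrition: Garrison Nutrition becomes $4,300.

Lower Literacy: $5,550; Granite Outreach: $20,750; Central Youth: $19,250; Garrison Nutrition: $4,300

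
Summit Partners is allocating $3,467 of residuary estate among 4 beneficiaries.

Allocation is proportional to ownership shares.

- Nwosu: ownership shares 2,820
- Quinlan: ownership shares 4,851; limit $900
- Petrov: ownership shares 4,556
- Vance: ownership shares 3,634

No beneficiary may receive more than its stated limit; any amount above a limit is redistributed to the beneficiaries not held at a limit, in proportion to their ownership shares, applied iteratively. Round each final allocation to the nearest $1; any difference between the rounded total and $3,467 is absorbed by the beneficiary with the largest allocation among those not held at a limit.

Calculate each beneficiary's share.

Sum of ownership shares: 15,861.
Proportional shares (ignoring caps): Nwosu 616.41; Quinlan 1,060.36; Petrov 995.88; Vance 794.34.
Held at cap: Quinlan ($900); residual $2,567 reallocated over remaining ownership shares 11,010.
Redistributed shares: Nwosu 657.49 → $657; Petrov 1,062.24 → $1,062; Vance 847.27 → $847.
Rounding difference +$1 applied to Petrov → $1,063.

Nwosu: $657 | Quinlan: $900 | Petrov: $1,063 | Vance: $847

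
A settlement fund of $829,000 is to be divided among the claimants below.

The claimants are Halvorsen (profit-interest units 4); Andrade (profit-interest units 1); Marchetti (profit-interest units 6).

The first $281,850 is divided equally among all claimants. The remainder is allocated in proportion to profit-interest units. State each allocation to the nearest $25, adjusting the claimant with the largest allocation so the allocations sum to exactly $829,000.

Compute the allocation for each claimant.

Equal tier: $281,850 ÷ 3 = $93,950 apiece.
Remainder $547,150 by profit-interest units (total 11): Halvorsen 198,963.64 → $198,975; Andrade 49,740.91 → $49,750; Marchetti 298,445.45 → $298,450.
Rounding difference −$25 on remainder applied to Marchetti.
Totals: Halvorsen $93,950 + $198,975 = $292,925; Andrade $93,950 + $49,750 = $143,700; Marchetti $93,950 + $298,425 = $392,375.

Halvorsen: $292,925 | Andrade: $143,700 | Marchetti: $392,375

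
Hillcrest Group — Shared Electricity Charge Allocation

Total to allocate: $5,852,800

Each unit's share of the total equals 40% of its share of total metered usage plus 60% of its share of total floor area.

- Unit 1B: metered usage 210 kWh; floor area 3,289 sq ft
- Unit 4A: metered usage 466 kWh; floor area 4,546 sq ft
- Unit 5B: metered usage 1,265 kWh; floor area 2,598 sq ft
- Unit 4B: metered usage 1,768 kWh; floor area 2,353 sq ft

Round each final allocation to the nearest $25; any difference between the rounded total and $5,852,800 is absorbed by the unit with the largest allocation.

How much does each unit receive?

Unit 1B: $1,035,875 · Unit 4A: $1,542,700 · Unit 5B: $1,512,000 · Unit 4B: $1,762,225

Totals — metered usage 3,709, floor area 12,786.
Combined weights (40% metered usage + 60% floor area): Unit 1B 0.1770; Unit 4A 0.2636; Unit 5B 0.2583; Unit 4B 0.3011.
Pro-rata amounts: Unit 1B 1,035,877.12; Unit 4A 1,542,699.81; Unit 5B 1,512,009.46; Unit 4B 1,762,213.61.
Rounded to nearest $25: Unit 1B $1,035,875; Unit 4A $1,542,700; Unit 5B $1,512,000; Unit 4B $1,762,225. Sum = $5,852,800.
Sum already equals the total — no adjustment.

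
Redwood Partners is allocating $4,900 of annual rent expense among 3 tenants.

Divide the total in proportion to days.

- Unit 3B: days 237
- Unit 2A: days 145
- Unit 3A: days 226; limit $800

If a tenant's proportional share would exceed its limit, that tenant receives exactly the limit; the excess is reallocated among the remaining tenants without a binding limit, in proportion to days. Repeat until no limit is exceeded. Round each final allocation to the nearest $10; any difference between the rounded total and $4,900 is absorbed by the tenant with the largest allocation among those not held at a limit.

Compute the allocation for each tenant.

Unit 3B: $2,540 · Unit 2A: $1,560 · Unit 3A: $800

Combined days = 608.
Pro-rata shares before constraints: Unit 3B 1,910.03; Unit 2A 1,168.59; Unit 3A 1,821.38.
Capped: Unit 3A ($800); residual $4,100 reallocated over remaining days 382.
Shares after redistribution: Unit 3B 2,543.72 → $2,540; Unit 2A 1,556.28 → $1,560.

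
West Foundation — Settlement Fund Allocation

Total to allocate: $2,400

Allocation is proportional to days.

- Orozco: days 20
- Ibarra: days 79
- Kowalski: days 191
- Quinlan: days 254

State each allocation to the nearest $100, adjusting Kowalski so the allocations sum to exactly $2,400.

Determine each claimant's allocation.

Combined days = 544.
Pro-rata amounts: Orozco 20/544 × $2,400 = 88.24; Ibarra 79/544 × $2,400 = 348.53; Kowalski 191/544 × $2,400 = 842.65; Quinlan 254/544 × $2,400 = 1,120.59.
Rounded to nearest $100: Orozco $100; Ibarra $300; Kowalski $800; Quinlan $1,100. Sum = $2,300.
Difference $2,400 − $2,300 = +$100 applied to Kowalski: Kowalski becomes $900.

Orozco: $100; Ibarra: $300; Kowalski: $900; Quinlan: $1,100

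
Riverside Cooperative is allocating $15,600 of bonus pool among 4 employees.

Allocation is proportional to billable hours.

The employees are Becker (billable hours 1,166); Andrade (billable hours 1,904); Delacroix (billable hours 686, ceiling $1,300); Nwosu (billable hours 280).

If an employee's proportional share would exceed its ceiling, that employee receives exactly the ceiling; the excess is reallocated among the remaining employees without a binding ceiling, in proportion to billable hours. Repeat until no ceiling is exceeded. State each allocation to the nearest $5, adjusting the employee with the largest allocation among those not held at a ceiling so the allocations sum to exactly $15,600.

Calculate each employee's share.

Total billable hours = 4,036.
Proportional shares (ignoring caps): Becker 4,506.84; Andrade 7,359.37; Delacroix 2,651.54; Nwosu 1,082.26.
Cap binds for Delacroix ($1,300); residual $14,300 reallocated over remaining billable hours 3,350.
Shares after redistribution: Becker 4,977.25 → $4,975; Andrade 8,127.52 → $8,130; Nwosu 1,195.22 → $1,195.

Becker: $4,975 | Andrade: $8,130 | Delacroix: $1,300 | Nwosu: $1,195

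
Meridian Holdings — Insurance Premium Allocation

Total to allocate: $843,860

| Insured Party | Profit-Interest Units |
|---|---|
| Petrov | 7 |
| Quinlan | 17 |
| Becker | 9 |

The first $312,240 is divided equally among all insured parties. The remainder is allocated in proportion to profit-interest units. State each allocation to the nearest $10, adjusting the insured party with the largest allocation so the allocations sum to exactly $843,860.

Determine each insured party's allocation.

$312,240 shared equally gives $104,080 per insured party.
Remainder $531,620 by profit-interest units (total 33): Petrov 112,767.88 → $112,770; Quinlan 273,864.85 → $273,860; Becker 144,987.27 → $144,990.
Totals: Petrov $104,080 + $112,770 = $216,850; Quinlan $104,080 + $273,860 = $377,940; Becker $104,080 + $144,990 = $249,070.

Petrov: $216,850 · Quinlan: $377,940 · Becker: $249,070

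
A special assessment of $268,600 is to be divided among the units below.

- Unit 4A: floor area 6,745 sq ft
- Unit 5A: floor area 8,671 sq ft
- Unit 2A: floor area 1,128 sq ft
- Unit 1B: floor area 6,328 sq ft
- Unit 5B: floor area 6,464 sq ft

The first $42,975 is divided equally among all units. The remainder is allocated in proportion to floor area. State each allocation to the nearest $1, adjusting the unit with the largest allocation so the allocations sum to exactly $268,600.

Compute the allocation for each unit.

Equal tier: $42,975 ÷ 5 = $8,595 apiece.
Remainder $225,625 by floor area (total 29,336): Unit 4A 51,876.21 → $51,876; Unit 5A 66,689.20 → $66,689; Unit 2A 8,675.52 → $8,676; Unit 1B 48,669.04 → $48,669; Unit 5B 49,715.03 → $49,715.
Totals: Unit 4A $8,595 + $51,876 = $60,471; Unit 5A $8,595 + $66,689 = $75,284; Unit 2A $8,595 + $8,676 = $17,271; Unit 1B $8,595 + $48,669 = $57,264; Unit 5B $8,595 + $49,715 = $58,310.

Unit 4A: $60,471 · Unit 5A: $75,284 · Unit 2A: $17,271 · Unit 1B: $57,264 · Unit 5B: $58,310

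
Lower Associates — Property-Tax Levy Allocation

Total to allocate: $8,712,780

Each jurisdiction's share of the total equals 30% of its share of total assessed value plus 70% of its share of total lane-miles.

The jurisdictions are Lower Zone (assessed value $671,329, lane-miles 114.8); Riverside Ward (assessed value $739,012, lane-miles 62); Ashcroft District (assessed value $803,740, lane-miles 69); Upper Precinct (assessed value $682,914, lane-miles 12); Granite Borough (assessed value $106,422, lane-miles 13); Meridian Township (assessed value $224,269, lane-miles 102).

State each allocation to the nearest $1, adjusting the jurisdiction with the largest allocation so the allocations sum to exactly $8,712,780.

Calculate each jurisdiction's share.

Lower Zone: $2,421,762 · Riverside Ward: $1,612,774 · Ashcroft District: $1,779,711 · Upper Precinct: $749,353 · Granite Borough: $298,860 · Meridian Township: $1,850,320

Totals — assessed value 3,227,686, lane-miles 372.8.
Combined weights (30% assessed value + 70% lane-miles): Lower Zone 0.2780; Riverside Ward 0.1851; Ashcroft District 0.2043; Upper Precinct 0.0860; Granite Borough 0.0343; Meridian Township 0.2124.
Unrounded shares: Lower Zone 2,421,762.34; Riverside Ward 1,612,773.94; Ashcroft District 1,779,710.59; Upper Precinct 749,353.16; Granite Borough 298,860.15; Meridian Township 1,850,319.82.
After rounding ($1): Lower Zone $2,421,762; Riverside Ward $1,612,774; Ashcroft District $1,779,711; Upper Precinct $749,353; Granite Borough $298,860; Meridian Township $1,850,320. Sum = $8,712,780.
No rounding difference to absorb.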